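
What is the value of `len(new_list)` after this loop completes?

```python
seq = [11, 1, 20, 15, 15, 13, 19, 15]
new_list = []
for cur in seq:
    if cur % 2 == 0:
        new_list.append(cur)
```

Count even numbers in [11, 1, 20, 15, 15, 13, 19, 15]
`new_list` takes the values: [] → [20]
So `len(new_list)` = 1

Answer: 1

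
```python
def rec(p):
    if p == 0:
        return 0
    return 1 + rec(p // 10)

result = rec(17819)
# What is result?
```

Count of digits of 17819: 5

Answer: 5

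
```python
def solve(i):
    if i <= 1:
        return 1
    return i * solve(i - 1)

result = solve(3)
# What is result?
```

solve(3) = 3 * 2 * 1 = 6

Answer: 6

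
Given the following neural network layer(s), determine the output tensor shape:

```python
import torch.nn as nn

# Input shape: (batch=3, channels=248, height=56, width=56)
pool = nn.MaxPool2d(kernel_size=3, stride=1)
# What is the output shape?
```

Input: (3, 248, 56, 56) -> Output: (3, 248, 54, 54)

Answer: (3, 248, 54, 54)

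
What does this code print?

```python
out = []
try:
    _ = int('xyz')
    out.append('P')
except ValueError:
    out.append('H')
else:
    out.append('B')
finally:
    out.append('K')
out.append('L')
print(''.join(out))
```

Execution trace: 'H' (except ValueError) → 'K' (finally) → 'L' (after the try/except). Output: HKL

Answer: HKL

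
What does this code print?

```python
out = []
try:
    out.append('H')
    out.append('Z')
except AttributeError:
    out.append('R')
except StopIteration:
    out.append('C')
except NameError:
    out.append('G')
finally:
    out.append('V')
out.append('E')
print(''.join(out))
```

Execution trace: 'H' (try body) → 'Z' (try body, no exception) → 'V' (finally) → 'E' (after the try/except). Output: HZVE

Answer: HZVE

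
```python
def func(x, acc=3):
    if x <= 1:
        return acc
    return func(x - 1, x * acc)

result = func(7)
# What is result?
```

Accumulator trace (n, acc): (7, 3) -> (6, 21) -> (5, 126) -> (4, 630) -> (3, 2520) -> (2, 7560) -> (1, 15120) -> return 15120

Answer: 15120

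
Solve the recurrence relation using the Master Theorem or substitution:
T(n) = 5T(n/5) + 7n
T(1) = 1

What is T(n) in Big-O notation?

By Master Theorem: a=5, b=5, f(n)=7n. Since log_5(5) = 1 and f(n) = Θ(n^1), Case 2 applies. T(n) = O(n log n).

Answer: O(n log n)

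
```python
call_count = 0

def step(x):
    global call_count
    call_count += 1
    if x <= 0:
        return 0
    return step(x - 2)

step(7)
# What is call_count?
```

Linear recursion stepping by 2: 5 calls from x=7 down to ≤0.

Answer: 5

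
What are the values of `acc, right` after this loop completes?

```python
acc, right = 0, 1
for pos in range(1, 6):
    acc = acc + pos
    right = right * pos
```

Sum and factorial of 1 to 5
`acc, right` takes the values: (0, 1) → (1, 1) → (3, 1) → (3, 2) → (6, 2) → (6, 6) → (10, 6) → (10, 24) → (15, 24) → (15, 120)

Answer: 15, 120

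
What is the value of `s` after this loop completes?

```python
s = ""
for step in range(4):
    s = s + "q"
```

Repeat 'q' 4 times
`s` takes the values: "" → "q" → "qq" → "qqq" → "qqqq"

Answer: "qqqq"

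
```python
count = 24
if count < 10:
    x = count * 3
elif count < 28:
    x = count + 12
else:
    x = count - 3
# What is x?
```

Trace:
`count = 24` → count = 24
`if count < 10: ...` → count < 10 is False, count < 28 is True → x = 36
So x = 36

Answer: 36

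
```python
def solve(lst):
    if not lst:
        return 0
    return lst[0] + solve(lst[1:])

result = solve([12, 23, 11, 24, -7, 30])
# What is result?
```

12 + 23 + 11 + 24 + (-7) + 30 + 0 = 93

Answer: 93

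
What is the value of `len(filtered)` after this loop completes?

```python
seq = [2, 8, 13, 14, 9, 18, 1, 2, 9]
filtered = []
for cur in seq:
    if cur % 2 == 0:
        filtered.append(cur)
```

Count even numbers in [2, 8, 13, 14, 9, 18, 1, 2, 9]
`filtered` takes the values: [] → [2] → [2, 8] → [2, 8, 14] → [2, 8, 14, 18] → [2, 8, 14, 18, 2]
So `len(filtered)` = 5

Answer: 5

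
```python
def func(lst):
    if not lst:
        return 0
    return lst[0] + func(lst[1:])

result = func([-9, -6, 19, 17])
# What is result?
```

(-9) + (-6) + 19 + 17 + 0 = 21

Answer: 21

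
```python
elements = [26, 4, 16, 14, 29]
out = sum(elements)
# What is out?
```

Trace:
`elements = [26, 4, 16, 14, 29]` → elements = [26, 4, 16, 14, 29]
`out = sum(elements)` → out = 89
So out = 89

Answer: 89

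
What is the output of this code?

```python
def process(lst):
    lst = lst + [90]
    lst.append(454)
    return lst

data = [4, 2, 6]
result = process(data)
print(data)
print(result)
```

Key concept: rebinding parameter vs mutation.
Step by step:
`data = [4, 2, 6]` → data = [4, 2, 6]
`result = process(data)` → result = [4, 2, 6, 90, 454]
`print(data)` → prints [4, 2, 6]
`print(result)` → prints [4, 2, 6, 90, 454]

Answer:
[4, 2, 6]
[4, 2, 6, 90, 454]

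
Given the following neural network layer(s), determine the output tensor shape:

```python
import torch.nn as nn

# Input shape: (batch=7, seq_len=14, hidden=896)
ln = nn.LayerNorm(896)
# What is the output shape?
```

Input: (7, 14, 896) -> Output: (7, 14, 896)

Answer: (7, 14, 896)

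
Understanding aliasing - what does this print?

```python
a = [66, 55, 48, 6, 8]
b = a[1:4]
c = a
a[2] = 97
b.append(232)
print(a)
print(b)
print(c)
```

Key concept: slice vs alias.
Step by step:
`a = [66, 55, 48, 6, 8]` → a = [66, 55, 48, 6, 8]
`b = a[1:4]` → b = [55, 48, 6]
`c = a` → c = [66, 55, 48, 6, 8] (same object as a)
`a[2] = 97` → a = [66, 55, 97, 6, 8] (same object as c); c = [66, 55, 97, 6, 8] (same object as a)
`b.append(232)` → b = [55, 48, 6, 232]
`print(a)` → prints [66, 55, 97, 6, 8]
`print(b)` → prints [55, 48, 6, 232]
`print(c)` → prints [66, 55, 97, 6, 8]

Answer:
[66, 55, 97, 6, 8]
[55, 48, 6, 232]
[66, 55, 97, 6, 8]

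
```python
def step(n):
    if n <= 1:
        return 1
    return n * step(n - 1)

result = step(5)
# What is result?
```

step(5) = 5 * 4 * 3 * 2 * 1 = 120

Answer: 120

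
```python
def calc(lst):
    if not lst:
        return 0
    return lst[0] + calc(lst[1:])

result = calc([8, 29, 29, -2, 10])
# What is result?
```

8 + 29 + 29 + (-2) + 10 + 0 = 74

Answer: 74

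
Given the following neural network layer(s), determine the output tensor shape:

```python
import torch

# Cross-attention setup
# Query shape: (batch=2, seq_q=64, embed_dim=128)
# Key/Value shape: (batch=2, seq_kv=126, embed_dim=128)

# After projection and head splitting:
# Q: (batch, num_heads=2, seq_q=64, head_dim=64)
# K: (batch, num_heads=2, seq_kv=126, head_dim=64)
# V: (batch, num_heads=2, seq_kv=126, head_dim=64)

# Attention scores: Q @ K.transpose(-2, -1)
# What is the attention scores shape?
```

Input: (2, 64, 128) -> Output: (2, 2, 64, 126)

Answer: (2, 2, 64, 126)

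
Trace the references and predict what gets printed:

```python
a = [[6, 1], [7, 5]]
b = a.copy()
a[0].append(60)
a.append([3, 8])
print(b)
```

Key concept: shallow copy with nested lists.
Step by step:
`a = [[6, 1], [7, 5]]` → a = [[6, 1], [7, 5]]
`b = a.copy()` → b = [[6, 1], [7, 5]]
`a[0].append(60)` → a = [[6, 1, 60], [7, 5]]; b = [[6, 1, 60], [7, 5]]
`a.append([3, 8])` → a = [[6, 1, 60], [7, 5], [3, 8]]
`print(b)` → prints [[6, 1, 60], [7, 5]]

Answer: [[6, 1, 60], [7, 5]]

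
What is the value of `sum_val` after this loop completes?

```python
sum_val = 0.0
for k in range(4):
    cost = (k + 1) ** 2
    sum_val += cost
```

Sum of squared losses 1² + 2² + ... + 4²
`sum_val` takes the values: 0.0 → 1.0 → 5.0 → 14.0 → 30.0

Answer: 30.0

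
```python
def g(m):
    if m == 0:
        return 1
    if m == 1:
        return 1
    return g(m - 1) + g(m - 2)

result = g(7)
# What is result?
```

Build up from base cases: g(0)=1, g(1)=1, g(2)=2, g(3)=3, g(4)=5, g(5)=8, g(6)=13, ..., g(7)=21

Answer: 21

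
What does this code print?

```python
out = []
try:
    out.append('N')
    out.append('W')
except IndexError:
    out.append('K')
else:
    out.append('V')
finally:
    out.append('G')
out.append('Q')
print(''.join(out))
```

Execution trace: 'N' (try body) → 'W' (try body, no exception) → 'V' (else) → 'G' (finally) → 'Q' (after the try/except). Output: NWVGQ

Answer: NWVGQ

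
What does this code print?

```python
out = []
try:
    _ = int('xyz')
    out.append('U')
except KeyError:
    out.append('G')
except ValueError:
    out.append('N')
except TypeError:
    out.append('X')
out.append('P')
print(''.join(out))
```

Execution trace: 'N' (except ValueError) → 'P' (after the try/except). Output: NP

Answer: NP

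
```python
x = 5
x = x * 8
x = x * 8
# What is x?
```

Trace:
`x = 5` → x = 5
`x = x * 8` → x = 40
`x = x * 8` → x = 320
So x = 320

Answer: 320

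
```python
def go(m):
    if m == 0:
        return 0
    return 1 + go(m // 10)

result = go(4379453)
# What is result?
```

Count of digits of 4379453: 7

Answer: 7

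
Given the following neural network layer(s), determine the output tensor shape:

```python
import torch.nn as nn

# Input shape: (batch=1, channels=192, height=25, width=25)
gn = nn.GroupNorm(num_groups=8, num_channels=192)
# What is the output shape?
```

Input: (1, 192, 25, 25) -> Output: (1, 192, 25, 25)

Answer: (1, 192, 25, 25)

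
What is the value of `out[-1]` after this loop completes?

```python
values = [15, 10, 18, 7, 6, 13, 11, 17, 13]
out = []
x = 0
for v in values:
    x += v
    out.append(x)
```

Cumulative sum ends at 110
`out` takes the values: [] → [15] → [15, 25] → [15, 25, 43] → [15, 25, 43, 50] → [15, 25, 43, 50, 56] → [15, 25, 43, 50, 56, 69] → [15, 25, 43, 50, 56, 69, 80] → [15, 25, 43, 50, 56, 69, 80, 97] → [15, 25, 43, 50, 56, 69, 80, 97, 110]
So `out[-1]` = 110

Answer: 110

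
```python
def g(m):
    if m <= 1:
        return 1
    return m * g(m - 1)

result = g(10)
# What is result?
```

g(10) = 10 * 9 * 8 * 7 * 6 * 5 * 4 * 3 * 2 * 1 = 3628800

Answer: 3628800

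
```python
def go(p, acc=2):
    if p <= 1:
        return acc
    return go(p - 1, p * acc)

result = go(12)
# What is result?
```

Accumulator trace (n, acc): (12, 2) -> (11, 24) -> (10, 264) -> (9, 2640) -> (8, 23760) -> (7, 190080) -> (6, 1330560) -> (5, 7983360) -> (4, 39916800) -> (3, 159667200) -> (2, 479001600) -> (1, 958003200) -> return 958003200

Answer: 958003200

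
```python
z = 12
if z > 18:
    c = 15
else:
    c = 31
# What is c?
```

Trace:
`z = 12` → z = 12
`if z > 18: ...` → z > 18 is False, take else branch → c = 31
So c = 31

Answer: 31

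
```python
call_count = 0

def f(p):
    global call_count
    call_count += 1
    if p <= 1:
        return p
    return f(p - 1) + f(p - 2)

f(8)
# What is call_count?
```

Calls(p) = 1 + Calls(p-1) + Calls(p-2); Calls(0)=Calls(1)=1. For p=8 this gives 67.

Answer: 67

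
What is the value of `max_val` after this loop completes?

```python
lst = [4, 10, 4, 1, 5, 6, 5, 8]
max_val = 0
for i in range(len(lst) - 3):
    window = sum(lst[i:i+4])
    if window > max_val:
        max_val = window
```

Max sum of 4-element window in [4, 10, 4, 1, 5, 6, 5, 8]
`max_val` takes the values: 0 → 19 → 20 → 24

Answer: 24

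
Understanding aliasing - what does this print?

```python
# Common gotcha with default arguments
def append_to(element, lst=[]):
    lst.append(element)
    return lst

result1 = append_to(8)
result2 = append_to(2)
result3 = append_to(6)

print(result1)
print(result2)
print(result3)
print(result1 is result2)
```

Key concept: mutable default argument gotcha.
Step by step:
`result1 = append_to(8)` → result1 = [8]
`result2 = append_to(2)` → result1 = [8, 2] (same object as result2); result2 = [8, 2] (same object as result1)
`result3 = append_to(6)` → result1 = [8, 2, 6] (same object as result2, result3); result2 = [8, 2, 6] (same object as result1, result3); result3 = [8, 2, 6] (same object as result1, result2)
`print(result1)` → prints [8, 2, 6]
`print(result2)` → prints [8, 2, 6]
`print(result3)` → prints [8, 2, 6]
`print(result1 is result2)` → prints True

Answer:
[8, 2, 6]
[8, 2, 6]
[8, 2, 6]
True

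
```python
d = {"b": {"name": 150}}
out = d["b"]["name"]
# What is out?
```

Trace:
`d = {"b": {"name": 150}}` → d = {'b': {'name': 150}}
`out = d["b"]["name"]` → out = 150
So out = 150

Answer: 150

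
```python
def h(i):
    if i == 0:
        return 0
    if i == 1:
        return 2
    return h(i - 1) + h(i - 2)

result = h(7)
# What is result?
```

Build up from base cases: h(0)=0, h(1)=2, h(2)=2, h(3)=4, h(4)=6, h(5)=10, h(6)=16, ..., h(7)=26

Answer: 26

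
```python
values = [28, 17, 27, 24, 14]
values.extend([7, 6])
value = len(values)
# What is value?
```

Trace:
`values = [28, 17, 27, 24, 14]` → values = [28, 17, 27, 24, 14]
`values.extend([7, 6])` → values = [28, 17, 27, 24, 14, 7, 6]
`value = len(values)` → value = 7
So value = 7

Answer: 7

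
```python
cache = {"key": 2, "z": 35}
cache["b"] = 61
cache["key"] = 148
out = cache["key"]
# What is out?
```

Trace:
`cache = {"key": 2, "z": 35}` → cache = {'key': 2, 'z': 35}
`cache["b"] = 61` → cache = {'key': 2, 'z': 35, 'b': 61}
`cache["key"] = 148` → cache = {'key': 148, 'z': 35, 'b': 61}
`out = cache["key"]` → out = 148
So out = 148

Answer: 148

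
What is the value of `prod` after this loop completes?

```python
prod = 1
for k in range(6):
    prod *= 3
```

3^6 = 729
`prod` takes the values: 1 → 3 → 9 → 27 → 81 → 243 → 729

Answer: 729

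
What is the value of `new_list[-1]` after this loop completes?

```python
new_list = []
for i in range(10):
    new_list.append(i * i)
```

Last element of squares 0 to 9
`new_list` takes the values: [] → [0] → [0, 1] → [0, 1, 4] → [0, 1, 4, 9] → [0, 1, 4, 9, 16] → [0, 1, 4, 9, 16, 25] → [0, 1, 4, 9, 16, 25, 36] → [0, 1, 4, 9, 16, 25, 36, 49] → [0, 1, 4, 9, 16, 25, 36, 49, 64] → [0, 1, 4, 9, 16, 25, 36, 49, 64, 81]
So `new_list[-1]` = 81

Answer: 81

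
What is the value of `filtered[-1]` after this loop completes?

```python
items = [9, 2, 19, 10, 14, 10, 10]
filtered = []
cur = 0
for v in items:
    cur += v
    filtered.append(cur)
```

Cumulative sum ends at 74
`filtered` takes the values: [] → [9] → [9, 11] → [9, 11, 30] → [9, 11, 30, 40] → [9, 11, 30, 40, 54] → [9, 11, 30, 40, 54, 64] → [9, 11, 30, 40, 54, 64, 74]
So `filtered[-1]` = 74

Answer: 74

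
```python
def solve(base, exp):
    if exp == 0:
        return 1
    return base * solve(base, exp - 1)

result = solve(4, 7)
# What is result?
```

solve(4, 7) = 4 * 4 * 4 * 4 * 4 * 4 * 4 = 16384

Answer: 16384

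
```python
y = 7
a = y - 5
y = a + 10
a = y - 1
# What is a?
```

Trace:
`y = 7` → y = 7
`a = y - 5` → a = 2
`y = a + 10` → y = 12
`a = y - 1` → a = 11
So a = 11

Answer: 11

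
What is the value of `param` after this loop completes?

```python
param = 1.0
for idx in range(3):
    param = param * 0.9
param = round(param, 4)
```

Exponential decay: 1.0 * 0.9^3
`param` takes the values: 1.0 → 0.9 → 0.81 → 0.729

Answer: 0.729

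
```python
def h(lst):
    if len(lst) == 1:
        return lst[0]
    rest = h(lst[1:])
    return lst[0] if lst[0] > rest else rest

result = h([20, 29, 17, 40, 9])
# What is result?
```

Recursive max over [20, 29, 17, 40, 9] = 40

Answer: 40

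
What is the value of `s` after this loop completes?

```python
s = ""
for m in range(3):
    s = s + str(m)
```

Concatenate digits 0 to 2
`s` takes the values: "" → "0" → "01" → "012"

Answer: "012"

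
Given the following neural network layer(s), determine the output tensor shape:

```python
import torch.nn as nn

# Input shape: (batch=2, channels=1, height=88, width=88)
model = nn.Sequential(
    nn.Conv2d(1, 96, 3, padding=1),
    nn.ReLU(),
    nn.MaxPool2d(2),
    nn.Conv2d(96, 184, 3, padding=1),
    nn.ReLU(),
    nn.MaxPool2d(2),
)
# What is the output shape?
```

Input: (2, 1, 88, 88) -> after first Conv2d: (2, 96, 88, 88) -> after first MaxPool2d: (2, 96, 44, 44) -> after second Conv2d: (2, 184, 44, 44) -> Output: (2, 184, 22, 22)

Answer: (2, 184, 22, 22)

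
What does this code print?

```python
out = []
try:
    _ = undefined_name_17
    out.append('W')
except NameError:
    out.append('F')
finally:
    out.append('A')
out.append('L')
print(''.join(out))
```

Execution trace: 'F' (except NameError) → 'A' (finally) → 'L' (after the try/except). Output: FAL

Answer: FAL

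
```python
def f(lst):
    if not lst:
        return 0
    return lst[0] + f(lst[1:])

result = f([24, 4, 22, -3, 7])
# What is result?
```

24 + 4 + 22 + (-3) + 7 + 0 = 54

Answer: 54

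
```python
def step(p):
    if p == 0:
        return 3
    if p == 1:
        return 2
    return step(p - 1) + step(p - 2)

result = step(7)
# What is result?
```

Build up from base cases: step(0)=3, step(1)=2, step(2)=5, step(3)=7, step(4)=12, step(5)=19, step(6)=31, ..., step(7)=50

Answer: 50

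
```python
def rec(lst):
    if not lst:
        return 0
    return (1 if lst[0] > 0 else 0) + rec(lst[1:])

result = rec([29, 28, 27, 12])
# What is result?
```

Count of positive elements in [29, 28, 27, 12] = 4

Answer: 4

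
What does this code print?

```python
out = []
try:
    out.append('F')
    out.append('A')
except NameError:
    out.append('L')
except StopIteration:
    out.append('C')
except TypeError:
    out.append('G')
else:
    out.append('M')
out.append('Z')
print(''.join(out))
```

Execution trace: 'F' (try body) → 'A' (try body, no exception) → 'M' (else) → 'Z' (after the try/except). Output: FAMZ

Answer: FAMZ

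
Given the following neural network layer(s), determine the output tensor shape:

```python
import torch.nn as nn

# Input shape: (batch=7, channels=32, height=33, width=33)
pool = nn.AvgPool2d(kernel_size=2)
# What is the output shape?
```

Input: (7, 32, 33, 33) -> Output: (7, 32, 16, 16)

Answer: (7, 32, 16, 16)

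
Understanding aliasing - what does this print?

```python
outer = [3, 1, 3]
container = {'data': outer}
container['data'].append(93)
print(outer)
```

Key concept: dict holds reference to list.
Step by step:
`outer = [3, 1, 3]` → outer = [3, 1, 3]
`container = {'data': outer}` → container = {'data': [3, 1, 3]}
`container['data'].append(93)` → outer = [3, 1, 3, 93]; container = {'data': [3, 1, 3, 93]}
`print(outer)` → prints [3, 1, 3, 93]

Answer: [3, 1, 3, 93]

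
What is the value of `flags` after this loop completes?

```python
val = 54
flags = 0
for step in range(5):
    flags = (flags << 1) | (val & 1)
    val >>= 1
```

Reverse lowest 5 bits of 54
`flags` takes the values: 0 → 1 → 3 → 6 → 13

Answer: 13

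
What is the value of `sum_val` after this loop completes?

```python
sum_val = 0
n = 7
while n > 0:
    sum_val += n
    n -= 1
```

Sum 7 down to 1
`sum_val` takes the values: 0 → 7 → 13 → 18 → 22 → 25 → 27 → 28

Answer: 28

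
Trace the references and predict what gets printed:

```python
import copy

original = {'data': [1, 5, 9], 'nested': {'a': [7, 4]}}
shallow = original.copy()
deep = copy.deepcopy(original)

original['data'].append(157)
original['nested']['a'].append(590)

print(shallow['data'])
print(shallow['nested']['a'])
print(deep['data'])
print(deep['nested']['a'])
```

Key concept: comparing shallow vs deep copy.
Step by step:
`original = {'data': [1, 5, 9], 'nested': {'a': [7, 4]}}` → original = {'data': [1, 5, 9], 'nested': {'a': [7, 4]}}
`shallow = original.copy()` → shallow = {'data': [1, 5, 9], 'nested': {'a': [7, 4]}}
`deep = copy.deepcopy(original)` → deep = {'data': [1, 5, 9], 'nested': {'a': [7, 4]}}
`original['data'].append(157)` → original = {'data': [1, 5, 9, 157], 'nested': {'a': [7, 4]}}; shallow = {'data': [1, 5, 9, 157], 'nested': {'a': [7, 4]}}
`original['nested']['a'].append(590)` → original = {'data': [1, 5, 9, 157], 'nested': {'a': [7, 4, 590]}}; shallow = {'data': [1, 5, 9, 157], 'nested': {'a': [7, 4, 590]}}
`print(shallow['data'])` → prints [1, 5, 9, 157]
`print(shallow['nested']['a'])` → prints [7, 4, 590]
`print(deep['data'])` → prints [1, 5, 9]
`print(deep['nested']['a'])` → prints [7, 4]

Answer:
[1, 5, 9, 157]
[7, 4, 590]
[1, 5, 9]
[7, 4]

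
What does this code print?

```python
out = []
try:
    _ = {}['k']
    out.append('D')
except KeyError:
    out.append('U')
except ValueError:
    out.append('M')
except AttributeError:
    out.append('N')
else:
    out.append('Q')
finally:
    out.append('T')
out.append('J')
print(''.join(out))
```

Execution trace: 'U' (except KeyError) → 'T' (finally) → 'J' (after the try/except). Output: UTJ

Answer: UTJ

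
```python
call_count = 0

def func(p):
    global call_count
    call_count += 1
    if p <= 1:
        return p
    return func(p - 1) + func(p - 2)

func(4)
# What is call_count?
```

Calls(p) = 1 + Calls(p-1) + Calls(p-2); Calls(0)=Calls(1)=1. For p=4 this gives 9.

Answer: 9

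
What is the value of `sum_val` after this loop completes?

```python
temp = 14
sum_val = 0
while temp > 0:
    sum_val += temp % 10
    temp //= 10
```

Sum digits of 14
`sum_val` takes the values: 0 → 4 → 5

Answer: 5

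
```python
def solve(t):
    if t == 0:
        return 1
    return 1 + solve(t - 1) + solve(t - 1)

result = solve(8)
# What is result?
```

solve(t) = 1 + 2·solve(t-1), solve(0)=1. Closed form: (1+1)·2^8 - 1 = 511.

Answer: 511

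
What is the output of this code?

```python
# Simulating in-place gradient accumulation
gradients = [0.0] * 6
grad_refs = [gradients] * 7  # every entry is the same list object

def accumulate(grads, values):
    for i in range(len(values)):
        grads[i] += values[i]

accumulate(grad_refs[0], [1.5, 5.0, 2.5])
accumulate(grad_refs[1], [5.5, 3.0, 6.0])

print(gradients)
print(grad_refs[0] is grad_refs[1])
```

Key concept: gradient accumulation aliasing.
Step by step:
`gradients = [0.0] * 6` → gradients = [0.0, 0.0, 0.0, 0.0, 0.0, 0.0]
`grad_refs = [gradients] * 7` → grad_refs = [[0.0, 0.0, 0.0, 0.0, 0.0, 0.0], [0.0, 0.0, 0.0, 0.0, 0.0, 0.0], [0.0, 0.0, 0.0, 0.0, 0.0, 0.0], [0.0, 0.0, 0.0, 0.0, 0.0, 0.0], [0.0, 0.0, 0.0, 0.0, 0.0, 0.0], [0.0, 0.0, 0.0, 0.0, 0.0, 0.0], [0.0, 0.0, 0.0, 0.0, 0.0, 0.0]]
`accumulate(grad_refs[0], [1.5, 5.0, 2.5])` → gradients = [1.5, 5.0, 2.5, 0.0, 0.0, 0.0]; grad_refs = [[1.5, 5.0, 2.5, 0.0, 0.0, 0.0], [1.5, 5.0, 2.5, 0.0, 0.0, 0.0], [1.5, 5.0, 2.5, 0.0, 0.0, 0.0], [1.5, 5.0, 2.5, 0.0, 0.0, 0.0], [1.5, 5.0, 2.5, 0.0, 0.0, 0.0], [1.5, 5.0, 2.5, 0.0, 0.0, 0.0], [1.5, 5.0, 2.5, 0.0, 0.0, 0.0]]
`accumulate(grad_refs[1], [5.5, 3.0, 6.0])` → gradients = [7.0, 8.0, 8.5, 0.0, 0.0, 0.0]; grad_refs = [[7.0, 8.0, 8.5, 0.0, 0.0, 0.0], [7.0, 8.0, 8.5, 0.0, 0.0, 0.0], [7.0, 8.0, 8.5, 0.0, 0.0, 0.0], [7.0, 8.0, 8.5, 0.0, 0.0, 0.0], [7.0, 8.0, 8.5, 0.0, 0.0, 0.0], [7.0, 8.0, 8.5, 0.0, 0.0, 0.0], [7.0, 8.0, 8.5, 0.0, 0.0, 0.0]]
`print(gradients)` → prints [7.0, 8.0, 8.5, 0.0, 0.0, 0.0]
`print(grad_refs[0] is grad_refs[1])` → prints True

Answer:
[7.0, 8.0, 8.5, 0.0, 0.0, 0.0]
True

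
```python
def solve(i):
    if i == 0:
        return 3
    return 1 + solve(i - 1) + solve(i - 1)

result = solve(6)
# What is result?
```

solve(i) = 1 + 2·solve(i-1), solve(0)=3. Closed form: (3+1)·2^6 - 1 = 255.

Answer: 255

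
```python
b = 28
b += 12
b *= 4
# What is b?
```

Trace:
`b = 28` → b = 28
`b += 12` → b = 40
`b *= 4` → b = 160
So b = 160

Answer: 160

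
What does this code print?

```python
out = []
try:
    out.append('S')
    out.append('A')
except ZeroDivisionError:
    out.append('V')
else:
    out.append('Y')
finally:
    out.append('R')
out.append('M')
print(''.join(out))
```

Execution trace: 'S' (try body) → 'A' (try body, no exception) → 'Y' (else) → 'R' (finally) → 'M' (after the try/except). Output: SAYRM

Answer: SAYRM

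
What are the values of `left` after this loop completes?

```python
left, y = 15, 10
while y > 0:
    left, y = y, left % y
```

GCD of 15 and 10
`left` takes the values: 15 → 10 → 5

Answer: 5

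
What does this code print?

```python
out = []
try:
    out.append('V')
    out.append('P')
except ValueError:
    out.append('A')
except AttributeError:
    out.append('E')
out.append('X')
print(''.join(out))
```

Execution trace: 'V' (try body) → 'P' (try body, no exception) → 'X' (after the try/except). Output: VPX

Answer: VPX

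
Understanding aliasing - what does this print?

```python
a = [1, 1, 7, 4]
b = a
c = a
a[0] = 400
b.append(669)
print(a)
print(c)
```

Key concept: multiple aliases.
Step by step:
`a = [1, 1, 7, 4]` → a = [1, 1, 7, 4]
`b = a` → b = [1, 1, 7, 4] (same object as a)
`c = a` → c = [1, 1, 7, 4] (same object as a, b)
`a[0] = 400` → a = [400, 1, 7, 4] (same object as b, c); b = [400, 1, 7, 4] (same object as a, c); c = [400, 1, 7, 4] (same object as a, b)
`b.append(669)` → a = [400, 1, 7, 4, 669] (same object as b, c); b = [400, 1, 7, 4, 669] (same object as a, c); c = [400, 1, 7, 4, 669] (same object as a, b)
`print(a)` → prints [400, 1, 7, 4, 669]
`print(c)` → prints [400, 1, 7, 4, 669]

Answer:
[400, 1, 7, 4, 669]
[400, 1, 7, 4, 669]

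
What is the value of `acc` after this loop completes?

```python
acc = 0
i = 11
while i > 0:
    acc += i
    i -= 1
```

Sum 11 down to 1
`acc` takes the values: 0 → 11 → 21 → 30 → 38 → 45 → 51 → 56 → 60 → 63 → 65 → 66

Answer: 66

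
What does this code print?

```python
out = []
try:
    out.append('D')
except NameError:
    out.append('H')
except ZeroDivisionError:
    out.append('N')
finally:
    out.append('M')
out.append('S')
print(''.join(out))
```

Execution trace: 'D' (try body, no exception) → 'M' (finally) → 'S' (after the try/except). Output: DMS

Answer: DMS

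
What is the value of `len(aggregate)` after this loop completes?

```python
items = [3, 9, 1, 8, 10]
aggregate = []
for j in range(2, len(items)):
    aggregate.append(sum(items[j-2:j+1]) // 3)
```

Number of 3-element averages
`aggregate` takes the values: [] → [4] → [4, 6] → [4, 6, 6]
So `len(aggregate)` = 3

Answer: 3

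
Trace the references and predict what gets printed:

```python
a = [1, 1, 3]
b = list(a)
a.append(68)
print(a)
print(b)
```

Key concept: list() constructor creates copy.
Step by step:
`a = [1, 1, 3]` → a = [1, 1, 3]
`b = list(a)` → b = [1, 1, 3]
`a.append(68)` → a = [1, 1, 3, 68]
`print(a)` → prints [1, 1, 3, 68]
`print(b)` → prints [1, 1, 3]

Answer:
[1, 1, 3, 68]
[1, 1, 3]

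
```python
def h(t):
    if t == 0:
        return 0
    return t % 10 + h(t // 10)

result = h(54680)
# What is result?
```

Sum of digits of 54680: 0 + 8 + 6 + 4 + 5 = 23

Answer: 23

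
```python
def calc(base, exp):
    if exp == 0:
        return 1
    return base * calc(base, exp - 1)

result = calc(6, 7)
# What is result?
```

calc(6, 7) = 6 * 6 * 6 * 6 * 6 * 6 * 6 = 279936

Answer: 279936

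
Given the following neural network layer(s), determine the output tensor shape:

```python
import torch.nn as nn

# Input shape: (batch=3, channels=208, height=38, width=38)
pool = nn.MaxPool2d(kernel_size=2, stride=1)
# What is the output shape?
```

Input: (3, 208, 38, 38) -> Output: (3, 208, 37, 37)

Answer: (3, 208, 37, 37)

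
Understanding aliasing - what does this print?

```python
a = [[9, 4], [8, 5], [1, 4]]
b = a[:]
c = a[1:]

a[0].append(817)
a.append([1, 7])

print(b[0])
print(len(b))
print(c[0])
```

Key concept: slice with nested mutation.
Step by step:
`a = [[9, 4], [8, 5], [1, 4]]` → a = [[9, 4], [8, 5], [1, 4]]
`b = a[:]` → b = [[9, 4], [8, 5], [1, 4]]
`c = a[1:]` → c = [[8, 5], [1, 4]]
`a[0].append(817)` → a = [[9, 4, 817], [8, 5], [1, 4]]; b = [[9, 4, 817], [8, 5], [1, 4]]
`a.append([1, 7])` → a = [[9, 4, 817], [8, 5], [1, 4], [1, 7]]
`print(b[0])` → prints [9, 4, 817]
`print(len(b))` → prints 3
`print(c[0])` → prints [8, 5]

Answer:
[9, 4, 817]
3
[8, 5]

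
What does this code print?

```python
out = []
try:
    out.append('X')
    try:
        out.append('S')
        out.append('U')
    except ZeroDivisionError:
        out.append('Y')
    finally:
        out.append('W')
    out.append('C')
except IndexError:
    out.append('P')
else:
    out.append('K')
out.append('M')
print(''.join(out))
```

Execution trace: 'X' (try body) → 'S' (inner try body) → 'U' (inner try body, no exception) → 'W' (inner finally) → 'C' (try body, no exception) → 'K' (else) → 'M' (after the try/except). Output: XSUWCKM

Answer: XSUWCKM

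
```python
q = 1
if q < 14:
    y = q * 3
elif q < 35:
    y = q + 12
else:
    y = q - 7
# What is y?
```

Trace:
`q = 1` → q = 1
`if q < 14: ...` → q < 14 is True → y = 3
So y = 3

Answer: 3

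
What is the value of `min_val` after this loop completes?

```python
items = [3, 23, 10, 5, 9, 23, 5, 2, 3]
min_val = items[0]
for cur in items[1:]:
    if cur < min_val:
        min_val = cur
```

Minimum of [3, 23, 10, 5, 9, 23, 5, 2, 3]
`min_val` takes the values: 3 → 2

Answer: 2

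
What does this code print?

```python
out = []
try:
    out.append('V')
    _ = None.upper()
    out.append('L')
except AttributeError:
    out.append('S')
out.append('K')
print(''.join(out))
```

Execution trace: 'V' (try body) → 'S' (except AttributeError) → 'K' (after the try/except). Output: VSK

Answer: VSK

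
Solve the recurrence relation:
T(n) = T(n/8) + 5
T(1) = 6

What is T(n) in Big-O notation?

Each step divides n by 8 and adds 5. After log_8(n) steps we reach T(1)=6. So T(n) = 5·log_8(n) + 6 = O(log n).

Answer: O(log n)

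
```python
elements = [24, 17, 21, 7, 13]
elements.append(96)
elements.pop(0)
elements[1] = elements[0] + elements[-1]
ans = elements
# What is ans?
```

Trace:
`elements = [24, 17, 21, 7, 13]` → elements = [24, 17, 21, 7, 13]
`elements.append(96)` → elements = [24, 17, 21, 7, 13, 96]
`elements.pop(0)` → elements = [17, 21, 7, 13, 96]
`elements[1] = elements[0] + elements[-1]` → elements = [17, 113, 7, 13, 96]
`ans = elements` → ans = [17, 113, 7, 13, 96]
So ans = [17, 113, 7, 13, 96]

Answer: [17, 113, 7, 13, 96]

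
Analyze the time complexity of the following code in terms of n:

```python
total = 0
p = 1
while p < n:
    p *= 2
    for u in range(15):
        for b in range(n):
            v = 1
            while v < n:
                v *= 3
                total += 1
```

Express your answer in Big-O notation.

Each loop level contributes: log n × 1 × n × log n. Multiplying the contributions gives O(n log² n).

Answer: O(n log² n)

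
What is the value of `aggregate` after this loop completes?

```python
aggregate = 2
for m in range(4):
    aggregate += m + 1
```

Start at 2, add 1 to 4 = 12
`aggregate` takes the values: 2 → 3 → 5 → 8 → 12

Answer: 12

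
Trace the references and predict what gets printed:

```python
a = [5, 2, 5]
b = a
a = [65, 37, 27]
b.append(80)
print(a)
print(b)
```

Key concept: rebinding vs mutation: a is rebound to a new list, b still points at the original.
Step by step:
`a = [5, 2, 5]` → a = [5, 2, 5]
`b = a` → b = [5, 2, 5] (same object as a)
`a = [65, 37, 27]` → a = [65, 37, 27]
`b.append(80)` → b = [5, 2, 5, 80]
`print(a)` → prints [65, 37, 27]
`print(b)` → prints [5, 2, 5, 80]

Answer:
[65, 37, 27]
[5, 2, 5, 80]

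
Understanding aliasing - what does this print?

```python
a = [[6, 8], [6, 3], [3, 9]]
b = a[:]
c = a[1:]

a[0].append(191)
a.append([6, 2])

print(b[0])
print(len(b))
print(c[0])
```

Key concept: slice with nested mutation.
Step by step:
`a = [[6, 8], [6, 3], [3, 9]]` → a = [[6, 8], [6, 3], [3, 9]]
`b = a[:]` → b = [[6, 8], [6, 3], [3, 9]]
`c = a[1:]` → c = [[6, 3], [3, 9]]
`a[0].append(191)` → a = [[6, 8, 191], [6, 3], [3, 9]]; b = [[6, 8, 191], [6, 3], [3, 9]]
`a.append([6, 2])` → a = [[6, 8, 191], [6, 3], [3, 9], [6, 2]]
`print(b[0])` → prints [6, 8, 191]
`print(len(b))` → prints 3
`print(c[0])` → prints [6, 3]

Answer:
[6, 8, 191]
3
[6, 3]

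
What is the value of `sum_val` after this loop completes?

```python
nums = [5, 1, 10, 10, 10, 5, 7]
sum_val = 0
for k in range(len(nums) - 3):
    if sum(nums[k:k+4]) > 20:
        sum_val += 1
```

Count windows with sum > 20
`sum_val` takes the values: 0 → 1 → 2 → 3 → 4

Answer: 4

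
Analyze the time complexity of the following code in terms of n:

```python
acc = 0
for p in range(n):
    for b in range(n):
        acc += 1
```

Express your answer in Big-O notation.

Each loop level contributes: n × n. Multiplying the contributions gives O(n^2).

Answer: O(n^2)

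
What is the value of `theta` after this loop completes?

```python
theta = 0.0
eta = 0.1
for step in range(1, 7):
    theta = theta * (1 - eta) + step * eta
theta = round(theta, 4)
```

Moving average with lr=0.1
`theta` takes the values: 0.0 → 0.1 → 0.29 → 0.561 → 0.9049 → 1.31441 → 1.782969 → 1.783

Answer: 1.783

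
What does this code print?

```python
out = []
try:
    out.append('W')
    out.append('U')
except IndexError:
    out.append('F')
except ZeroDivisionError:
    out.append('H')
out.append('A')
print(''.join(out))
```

Execution trace: 'W' (try body) → 'U' (try body, no exception) → 'A' (after the try/except). Output: WUA

Answer: WUA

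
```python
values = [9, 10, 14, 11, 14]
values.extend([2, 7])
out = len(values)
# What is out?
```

Trace:
`values = [9, 10, 14, 11, 14]` → values = [9, 10, 14, 11, 14]
`values.extend([2, 7])` → values = [9, 10, 14, 11, 14, 2, 7]
`out = len(values)` → out = 7
So out = 7

Answer: 7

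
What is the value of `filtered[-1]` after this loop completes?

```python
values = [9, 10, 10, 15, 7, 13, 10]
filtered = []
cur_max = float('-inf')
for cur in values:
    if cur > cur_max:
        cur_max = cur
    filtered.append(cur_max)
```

Running max ends at 15
`filtered` takes the values: [] → [9] → [9, 10] → [9, 10, 10] → [9, 10, 10, 15] → [9, 10, 10, 15, 15] → [9, 10, 10, 15, 15, 15] → [9, 10, 10, 15, 15, 15, 15]
So `filtered[-1]` = 15

Answer: 15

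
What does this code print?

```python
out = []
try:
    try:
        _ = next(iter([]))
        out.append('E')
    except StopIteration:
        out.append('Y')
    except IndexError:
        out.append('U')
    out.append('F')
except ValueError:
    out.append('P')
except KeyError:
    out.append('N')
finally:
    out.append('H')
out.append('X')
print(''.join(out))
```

Execution trace: 'Y' (inner except StopIteration) → 'F' (try body, no exception) → 'H' (finally) → 'X' (after the try/except). Output: YFHX

Answer: YFHX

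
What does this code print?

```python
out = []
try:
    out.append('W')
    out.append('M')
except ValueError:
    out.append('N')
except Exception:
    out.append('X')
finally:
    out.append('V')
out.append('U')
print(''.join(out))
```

Execution trace: 'W' (try body) → 'M' (try body, no exception) → 'V' (finally) → 'U' (after the try/except). Output: WMVU

Answer: WMVU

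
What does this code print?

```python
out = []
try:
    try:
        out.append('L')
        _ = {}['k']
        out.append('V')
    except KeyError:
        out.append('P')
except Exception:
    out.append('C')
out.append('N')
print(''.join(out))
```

Execution trace: 'L' (inner try body) → 'P' (inner except KeyError) → 'N' (after the try/except). Output: LPN

Answer: LPN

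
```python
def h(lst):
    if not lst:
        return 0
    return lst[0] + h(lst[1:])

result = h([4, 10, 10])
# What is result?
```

4 + 10 + 10 + 0 = 24

Answer: 24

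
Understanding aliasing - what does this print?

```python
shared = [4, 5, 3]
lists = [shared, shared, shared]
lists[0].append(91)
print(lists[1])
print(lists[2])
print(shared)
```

Key concept: list of same reference.
Step by step:
`shared = [4, 5, 3]` → shared = [4, 5, 3]
`lists = [shared, shared, shared]` → lists = [[4, 5, 3], [4, 5, 3], [4, 5, 3]]
`lists[0].append(91)` → shared = [4, 5, 3, 91]; lists = [[4, 5, 3, 91], [4, 5, 3, 91], [4, 5, 3, 91]]
`print(lists[1])` → prints [4, 5, 3, 91]
`print(lists[2])` → prints [4, 5, 3, 91]
`print(shared)` → prints [4, 5, 3, 91]

Answer:
[4, 5, 3, 91]
[4, 5, 3, 91]
[4, 5, 3, 91]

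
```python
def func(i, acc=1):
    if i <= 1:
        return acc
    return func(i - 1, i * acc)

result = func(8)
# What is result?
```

Accumulator trace (n, acc): (8, 1) -> (7, 8) -> (6, 56) -> (5, 336) -> (4, 1680) -> (3, 6720) -> (2, 20160) -> (1, 40320) -> return 40320

Answer: 40320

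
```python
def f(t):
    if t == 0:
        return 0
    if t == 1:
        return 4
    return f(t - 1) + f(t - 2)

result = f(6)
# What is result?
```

Build up from base cases: f(0)=0, f(1)=4, f(2)=4, f(3)=8, f(4)=12, f(5)=20, f(6)=32

Answer: 32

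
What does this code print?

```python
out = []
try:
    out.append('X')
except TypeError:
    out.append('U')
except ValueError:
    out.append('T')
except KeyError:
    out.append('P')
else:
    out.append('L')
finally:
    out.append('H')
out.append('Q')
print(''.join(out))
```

Execution trace: 'X' (try body, no exception) → 'L' (else) → 'H' (finally) → 'Q' (after the try/except). Output: XLHQ

Answer: XLHQ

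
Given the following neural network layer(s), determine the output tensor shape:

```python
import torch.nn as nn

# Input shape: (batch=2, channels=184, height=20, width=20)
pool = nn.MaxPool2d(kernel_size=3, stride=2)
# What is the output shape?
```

Input: (2, 184, 20, 20) -> Output: (2, 184, 9, 9)

Answer: (2, 184, 9, 9)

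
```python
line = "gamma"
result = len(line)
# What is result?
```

Trace:
`line = "gamma"` → line = 'gamma'
`result = len(line)` → result = 5
So result = 5

Answer: 5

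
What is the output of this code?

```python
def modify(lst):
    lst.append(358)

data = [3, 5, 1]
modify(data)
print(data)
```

Key concept: function modifies passed list.
Step by step:
`data = [3, 5, 1]` → data = [3, 5, 1]
`modify(data)` → data = [3, 5, 1, 358]
`print(data)` → prints [3, 5, 1, 358]

Answer: [3, 5, 1, 358]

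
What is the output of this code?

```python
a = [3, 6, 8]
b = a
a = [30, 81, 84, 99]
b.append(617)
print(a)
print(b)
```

Key concept: rebinding vs mutation: a is rebound to a new list, b still points at the original.
Step by step:
`a = [3, 6, 8]` → a = [3, 6, 8]
`b = a` → b = [3, 6, 8] (same object as a)
`a = [30, 81, 84, 99]` → a = [30, 81, 84, 99]
`b.append(617)` → b = [3, 6, 8, 617]
`print(a)` → prints [30, 81, 84, 99]
`print(b)` → prints [3, 6, 8, 617]

Answer:
[30, 81, 84, 99]
[3, 6, 8, 617]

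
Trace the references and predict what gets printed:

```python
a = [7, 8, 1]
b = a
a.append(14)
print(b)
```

Key concept: basic list aliasing.
Step by step:
`a = [7, 8, 1]` → a = [7, 8, 1]
`b = a` → b = [7, 8, 1] (same object as a)
`a.append(14)` → a = [7, 8, 1, 14] (same object as b); b = [7, 8, 1, 14] (same object as a)
`print(b)` → prints [7, 8, 1, 14]

Answer: [7, 8, 1, 14]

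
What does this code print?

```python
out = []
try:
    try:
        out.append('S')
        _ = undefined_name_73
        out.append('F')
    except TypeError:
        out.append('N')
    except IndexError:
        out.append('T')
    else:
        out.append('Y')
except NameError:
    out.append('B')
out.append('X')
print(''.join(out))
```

Execution trace: 'S' (try body) → 'B' (outer except NameError) → 'X' (after the try/except). Output: SBX

Answer: SBX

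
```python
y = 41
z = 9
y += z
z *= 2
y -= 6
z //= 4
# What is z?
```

Trace:
`y = 41` → y = 41
`z = 9` → z = 9
`y += z` → y = 50
`z *= 2` → z = 18
`y -= 6` → y = 44
`z //= 4` → z = 4
So z = 4

Answer: 4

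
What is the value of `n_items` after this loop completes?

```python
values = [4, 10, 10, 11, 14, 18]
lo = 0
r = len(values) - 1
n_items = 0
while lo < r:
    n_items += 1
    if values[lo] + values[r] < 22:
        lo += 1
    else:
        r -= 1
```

Steps to find pair summing to 22
`n_items` takes the values: 0 → 1 → 2 → 3 → 4 → 5

Answer: 5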